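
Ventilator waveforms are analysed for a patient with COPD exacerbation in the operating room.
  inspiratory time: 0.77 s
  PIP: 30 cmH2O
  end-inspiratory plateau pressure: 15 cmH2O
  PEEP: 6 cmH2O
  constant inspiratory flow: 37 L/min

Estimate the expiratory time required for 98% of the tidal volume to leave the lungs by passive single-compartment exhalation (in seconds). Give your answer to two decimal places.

Flow: 37 L/min ÷ 60 = 0.6167 L/s.
Vt = flow × Ti = 0.6167 L/s × 0.77 s × 1000 mL/L = 474.86 mL.
R = (PIP − Pplat)/V̇ = (30 − 15) / 0.6167 = 15.0/0.6167 = 24.323 cmH2O·s/L.
C = Vt/(Pplat − PEEP) = 474.86 / (15 − 6) = 474.86/9.0 = 52.762 mL/cmH2O.
τ = R × C = 24.323 × 0.05276 L/cmH2O = 1.283 s.
t = −τ·ln(1 − 0.98) = −1.283·ln(0.02) = 5.019 s.

5.02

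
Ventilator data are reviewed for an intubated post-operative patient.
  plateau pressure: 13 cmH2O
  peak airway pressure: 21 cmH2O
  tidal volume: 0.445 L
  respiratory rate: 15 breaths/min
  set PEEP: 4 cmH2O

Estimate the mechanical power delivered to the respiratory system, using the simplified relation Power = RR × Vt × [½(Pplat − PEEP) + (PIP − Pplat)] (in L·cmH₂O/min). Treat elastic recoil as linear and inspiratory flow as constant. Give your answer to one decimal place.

Per-breath work = Vt × [½(Pplat−PEEP) + (PIP−Pplat)] = 0.445 × [0.5×9.0 + 8.0] = 0.445 × 12.5 = 5.563 L·cmH2O.
Power = 15 × 5.563 = 83.445 L·cmH2O/min.

83.4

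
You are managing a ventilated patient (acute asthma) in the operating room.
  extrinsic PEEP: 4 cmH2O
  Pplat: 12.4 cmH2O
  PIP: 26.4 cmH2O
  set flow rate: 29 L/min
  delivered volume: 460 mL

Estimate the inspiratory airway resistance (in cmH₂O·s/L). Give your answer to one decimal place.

Flow: 29 L/min ÷ 60 = 0.4833 L/s.
Raw = (PIP − Pplat) / flow = (26.4 − 12.4) / 0.4833 = 14.0 / 0.4833 = 28.968 cmH2O·s/L.

29.0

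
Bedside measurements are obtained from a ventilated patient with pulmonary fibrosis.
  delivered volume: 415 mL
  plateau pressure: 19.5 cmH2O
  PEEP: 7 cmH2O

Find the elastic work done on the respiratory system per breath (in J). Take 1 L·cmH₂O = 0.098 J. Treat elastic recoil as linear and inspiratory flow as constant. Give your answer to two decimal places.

0.25

Elastic work ≈ ½ × (Pplat − PEEP) × Vt = 0.5 × (19.5 − 7) × 0.415 L = 0.5 × 12.5 × 0.415 = 2.594 L·cmH2O.
× 0.098 J/(L·cmH2O) → 0.2542 J.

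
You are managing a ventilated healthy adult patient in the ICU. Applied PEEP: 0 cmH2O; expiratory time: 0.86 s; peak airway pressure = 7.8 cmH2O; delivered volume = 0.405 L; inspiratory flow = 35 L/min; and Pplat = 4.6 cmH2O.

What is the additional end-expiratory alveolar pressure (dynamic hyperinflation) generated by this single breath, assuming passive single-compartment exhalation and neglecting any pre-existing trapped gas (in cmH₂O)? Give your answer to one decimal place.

0.8

Flow: 35 L/min ÷ 60 = 0.5833 L/s.
R = (PIP − Pplat)/V̇ = (7.8 − 4.6) / 0.5833 = 3.2/0.5833 = 5.486 cmH2O·s/L.
C = Vt/(Pplat − PEEP) = 405.0 / (4.6 − 0) = 405.0/4.6 = 88.043 mL/cmH2O.
τ = R × C = 5.486 × 0.08804 L/cmH2O = 0.483 s.
Fraction remaining = e^(−Te/τ) = e^(−0.86/0.483) = 0.1685; trapped volume = 405.0 × 0.1685 = 68.243 mL.
Additional alveolar pressure from trapping ≈ V_trapped / C = 68.243 / 88.043 = 0.7751 cmH2O.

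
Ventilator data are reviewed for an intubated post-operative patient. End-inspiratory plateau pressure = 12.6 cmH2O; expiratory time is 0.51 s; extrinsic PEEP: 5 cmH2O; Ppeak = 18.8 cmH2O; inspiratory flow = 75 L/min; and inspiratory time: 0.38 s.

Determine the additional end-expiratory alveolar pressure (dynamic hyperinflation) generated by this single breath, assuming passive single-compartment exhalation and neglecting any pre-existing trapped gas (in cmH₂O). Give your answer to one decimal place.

1.5

Flow: 75 L/min ÷ 60 = 1.25 L/s.
Vt = flow × Ti = 1.25 L/s × 0.38 s × 1000 mL/L = 475.0 mL.
R = (PIP − Pplat)/V̇ = (18.8 − 12.6) / 1.25 = 6.2/1.25 = 4.96 cmH2O·s/L.
C = Vt/(Pplat − PEEP) = 475.0 / (12.6 − 5) = 475.0/7.6 = 62.5 mL/cmH2O.
τ = R × C = 4.96 × 0.0625 L/cmH2O = 0.31 s.
Fraction remaining = e^(−Te/τ) = e^(−0.51/0.31) = 0.193; trapped volume = 475.0 × 0.193 = 91.675 mL.
Additional alveolar pressure from trapping ≈ V_trapped / C = 91.675 / 62.5 = 1.467 cmH2O.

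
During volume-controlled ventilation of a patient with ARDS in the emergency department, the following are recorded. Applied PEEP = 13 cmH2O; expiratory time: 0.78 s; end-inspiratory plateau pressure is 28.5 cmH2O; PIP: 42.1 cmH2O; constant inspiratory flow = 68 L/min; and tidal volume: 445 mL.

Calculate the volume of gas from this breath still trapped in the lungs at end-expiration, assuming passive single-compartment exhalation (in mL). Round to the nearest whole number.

46

Flow: 68 L/min ÷ 60 = 1.1333 L/s.
R = (PIP − Pplat)/V̇ = (42.1 − 28.5) / 1.1333 = 13.6/1.1333 = 12.0 cmH2O·s/L.
C = Vt/(Pplat − PEEP) = 445.0 / (28.5 − 13) = 445.0/15.5 = 28.71 mL/cmH2O.
τ = R × C = 12.0 × 0.02871 L/cmH2O = 0.3445 s.
Fraction remaining = e^(−Te/τ) = e^(−0.78/0.3445) = 0.1039.
Trapped volume = 445.0 × 0.1039 = 46.236 mL.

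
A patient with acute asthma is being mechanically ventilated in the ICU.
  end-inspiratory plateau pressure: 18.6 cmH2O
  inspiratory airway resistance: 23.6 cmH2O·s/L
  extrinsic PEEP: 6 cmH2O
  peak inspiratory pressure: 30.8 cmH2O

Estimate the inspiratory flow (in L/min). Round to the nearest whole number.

flow = (PIP − Pplat) / Raw = (30.8 − 18.6) / 23.6 = 0.5169 L/s × 60 = 31.014 L/min.

31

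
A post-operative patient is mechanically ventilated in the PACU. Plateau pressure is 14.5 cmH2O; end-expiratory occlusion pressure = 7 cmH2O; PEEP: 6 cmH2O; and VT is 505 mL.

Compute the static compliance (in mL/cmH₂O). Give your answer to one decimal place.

67.3

End-expiratory occlusion gives total PEEP = 7 cmH2O (intrinsic PEEP = 7 − 6 = 1). Use total PEEP for the elastic gradient.
Cstat = Vt / (Pplat − PEEPtotal) = 505 / (14.5 − 7) = 505 / 7.5 = 67.333 mL/cmH2O.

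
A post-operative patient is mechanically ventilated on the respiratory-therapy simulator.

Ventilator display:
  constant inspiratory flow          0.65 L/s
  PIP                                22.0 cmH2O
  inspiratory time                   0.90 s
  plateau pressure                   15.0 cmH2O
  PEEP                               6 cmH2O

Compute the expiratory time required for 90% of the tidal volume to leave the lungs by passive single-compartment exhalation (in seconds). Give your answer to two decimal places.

1.61

Vt = flow × Ti = 0.65 L/s × 0.90 s × 1000 mL/L = 585.0 mL.
R = (PIP − Pplat)/V̇ = (22.0 − 15.0) / 0.65 = 7.0/0.65 = 10.769 cmH2O·s/L.
C = Vt/(Pplat − PEEP) = 585.0 / (15.0 − 6) = 585.0/9.0 = 65.0 mL/cmH2O.
τ = R × C = 10.769 × 0.065 L/cmH2O = 0.7 s.
t = −τ·ln(1 − 0.90) = −0.7·ln(0.1) = 1.612 s.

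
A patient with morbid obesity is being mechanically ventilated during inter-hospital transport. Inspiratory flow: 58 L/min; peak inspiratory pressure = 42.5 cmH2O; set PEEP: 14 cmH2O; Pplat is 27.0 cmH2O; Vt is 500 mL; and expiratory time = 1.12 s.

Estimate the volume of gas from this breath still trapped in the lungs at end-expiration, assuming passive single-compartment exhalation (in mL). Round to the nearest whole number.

Flow: 58 L/min ÷ 60 = 0.9667 L/s.
R = (PIP − Pplat)/V̇ = (42.5 − 27.0) / 0.9667 = 15.5/0.9667 = 16.034 cmH2O·s/L.
C = Vt/(Pplat − PEEP) = 500.0 / (27.0 − 14) = 500.0/13.0 = 38.462 mL/cmH2O.
τ = R × C = 16.034 × 0.03846 L/cmH2O = 0.6167 s.
Fraction remaining = e^(−Te/τ) = e^(−1.12/0.6167) = 0.1627.
Trapped volume = 500.0 × 0.1627 = 81.35 mL.

81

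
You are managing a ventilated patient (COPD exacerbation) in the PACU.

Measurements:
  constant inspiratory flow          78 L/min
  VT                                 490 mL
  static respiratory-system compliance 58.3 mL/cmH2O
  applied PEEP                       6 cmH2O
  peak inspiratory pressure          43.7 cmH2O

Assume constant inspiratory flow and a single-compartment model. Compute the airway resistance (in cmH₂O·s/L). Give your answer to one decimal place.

22.5

Flow: 78 L/min ÷ 60 = 1.3 L/s.
Equation of motion (constant flow): PIP = Vt/C + R·V̇ + PEEP.
R·V̇ = PIP − Vt/C − PEEP = 43.7 − 490/58.3 − 6 = 43.7 − 8.405 − 6 = 29.295 cmH2O.
R = 29.295 / 1.3 = 22.535 cmH2O·s/L.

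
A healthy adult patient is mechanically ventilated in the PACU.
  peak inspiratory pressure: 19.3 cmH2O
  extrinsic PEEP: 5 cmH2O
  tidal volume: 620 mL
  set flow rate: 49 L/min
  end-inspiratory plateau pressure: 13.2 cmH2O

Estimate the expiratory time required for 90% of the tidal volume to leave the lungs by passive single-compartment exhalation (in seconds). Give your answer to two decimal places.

1.30

Flow: 49 L/min ÷ 60 = 0.8167 L/s.
R = (PIP − Pplat)/V̇ = (19.3 − 13.2) / 0.8167 = 6.1/0.8167 = 7.469 cmH2O·s/L.
C = Vt/(Pplat − PEEP) = 620.0 / (13.2 − 5) = 620.0/8.2 = 75.61 mL/cmH2O.
τ = R × C = 7.469 × 0.07561 L/cmH2O = 0.5647 s.
t = −τ·ln(1 − 0.90) = −0.5647·ln(0.1) = 1.3 s.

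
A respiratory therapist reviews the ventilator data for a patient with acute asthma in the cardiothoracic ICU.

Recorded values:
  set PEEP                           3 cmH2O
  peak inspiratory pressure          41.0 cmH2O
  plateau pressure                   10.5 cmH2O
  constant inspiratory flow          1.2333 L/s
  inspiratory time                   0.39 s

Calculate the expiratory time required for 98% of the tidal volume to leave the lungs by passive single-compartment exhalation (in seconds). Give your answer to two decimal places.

Vt = flow × Ti = 1.2333 L/s × 0.39 s × 1000 mL/L = 480.99 mL.
R = (PIP − Pplat)/V̇ = (41.0 − 10.5) / 1.2333 = 30.5/1.2333 = 24.73 cmH2O·s/L.
C = Vt/(Pplat − PEEP) = 480.99 / (10.5 − 3) = 480.99/7.5 = 64.132 mL/cmH2O.
τ = R × C = 24.73 × 0.06413 L/cmH2O = 1.586 s.
t = −τ·ln(1 − 0.98) = −1.586·ln(0.02) = 6.204 s.

6.20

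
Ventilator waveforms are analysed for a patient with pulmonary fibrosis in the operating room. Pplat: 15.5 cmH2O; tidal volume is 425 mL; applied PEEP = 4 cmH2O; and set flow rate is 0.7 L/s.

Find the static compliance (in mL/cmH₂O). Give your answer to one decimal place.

Cstat = Vt / (Pplat − PEEP) = 425 / (15.5 − 4) = 425 / 11.5 = 36.957 mL/cmH2O.

37.0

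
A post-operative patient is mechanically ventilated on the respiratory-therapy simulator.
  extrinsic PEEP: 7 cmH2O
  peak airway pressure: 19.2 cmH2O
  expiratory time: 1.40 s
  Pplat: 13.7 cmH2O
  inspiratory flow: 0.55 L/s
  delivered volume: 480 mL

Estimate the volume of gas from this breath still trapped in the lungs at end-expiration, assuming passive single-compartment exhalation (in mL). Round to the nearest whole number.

R = (PIP − Pplat)/V̇ = (19.2 − 13.7) / 0.55 = 5.5/0.55 = 10.0 cmH2O·s/L.
C = Vt/(Pplat − PEEP) = 480.0 / (13.7 − 7) = 480.0/6.7 = 71.642 mL/cmH2O.
τ = R × C = 10.0 × 0.07164 L/cmH2O = 0.7164 s.
Fraction remaining = e^(−Te/τ) = e^(−1.40/0.7164) = 0.1417.
Trapped volume = 480.0 × 0.1417 = 68.016 mL.

68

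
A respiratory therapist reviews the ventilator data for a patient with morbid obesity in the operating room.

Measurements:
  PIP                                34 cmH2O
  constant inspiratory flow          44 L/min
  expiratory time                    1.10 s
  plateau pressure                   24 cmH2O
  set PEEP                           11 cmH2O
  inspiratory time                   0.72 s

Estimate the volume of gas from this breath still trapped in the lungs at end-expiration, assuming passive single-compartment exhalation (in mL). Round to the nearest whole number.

Flow: 44 L/min ÷ 60 = 0.7333 L/s.
Vt = flow × Ti = 0.7333 L/s × 0.72 s × 1000 mL/L = 527.98 mL.
R = (PIP − Pplat)/V̇ = (34 − 24) / 0.7333 = 10.0/0.7333 = 13.637 cmH2O·s/L.
C = Vt/(Pplat − PEEP) = 527.98 / (24 − 11) = 527.98/13.0 = 40.614 mL/cmH2O.
τ = R × C = 13.637 × 0.04061 L/cmH2O = 0.5538 s.
Fraction remaining = e^(−Te/τ) = e^(−1.10/0.5538) = 0.1372.
Trapped volume = 527.98 × 0.1372 = 72.439 mL.

72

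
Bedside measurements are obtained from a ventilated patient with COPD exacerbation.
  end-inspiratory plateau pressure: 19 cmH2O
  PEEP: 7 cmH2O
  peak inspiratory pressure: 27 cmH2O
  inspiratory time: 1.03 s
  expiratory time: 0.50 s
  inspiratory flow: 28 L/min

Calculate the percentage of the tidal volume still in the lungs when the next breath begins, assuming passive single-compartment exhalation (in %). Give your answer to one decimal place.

48.3

Flow: 28 L/min ÷ 60 = 0.4667 L/s.
Vt = flow × Ti = 0.4667 L/s × 1.03 s × 1000 mL/L = 480.7 mL.
R = (PIP − Pplat)/V̇ = (27 − 19) / 0.4667 = 8.0/0.4667 = 17.142 cmH2O·s/L.
C = Vt/(Pplat − PEEP) = 480.7 / (19 − 7) = 480.7/12.0 = 40.058 mL/cmH2O.
τ = R × C = 17.142 × 0.04006 L/cmH2O = 0.6867 s.
Fraction remaining at end-expiration = e^(−Te/τ) = e^(−0.50/0.6867) = 0.4828 → 48.28%.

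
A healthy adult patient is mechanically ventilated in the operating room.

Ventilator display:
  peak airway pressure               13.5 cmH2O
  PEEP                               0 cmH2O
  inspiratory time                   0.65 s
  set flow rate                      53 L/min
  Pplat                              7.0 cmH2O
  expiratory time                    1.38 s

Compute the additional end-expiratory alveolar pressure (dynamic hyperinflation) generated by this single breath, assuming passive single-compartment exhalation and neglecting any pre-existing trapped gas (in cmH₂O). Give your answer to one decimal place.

Flow: 53 L/min ÷ 60 = 0.8833 L/s.
Vt = flow × Ti = 0.8833 L/s × 0.65 s × 1000 mL/L = 574.15 mL.
R = (PIP − Pplat)/V̇ = (13.5 − 7.0) / 0.8833 = 6.5/0.8833 = 7.359 cmH2O·s/L.
C = Vt/(Pplat − PEEP) = 574.15 / (7.0 − 0) = 574.15/7.0 = 82.021 mL/cmH2O.
τ = R × C = 7.359 × 0.08202 L/cmH2O = 0.6036 s.
Fraction remaining = e^(−Te/τ) = e^(−1.38/0.6036) = 0.1016; trapped volume = 574.15 × 0.1016 = 58.334 mL.
Additional alveolar pressure from trapping ≈ V_trapped / C = 58.334 / 82.021 = 0.7112 cmH2O.

0.7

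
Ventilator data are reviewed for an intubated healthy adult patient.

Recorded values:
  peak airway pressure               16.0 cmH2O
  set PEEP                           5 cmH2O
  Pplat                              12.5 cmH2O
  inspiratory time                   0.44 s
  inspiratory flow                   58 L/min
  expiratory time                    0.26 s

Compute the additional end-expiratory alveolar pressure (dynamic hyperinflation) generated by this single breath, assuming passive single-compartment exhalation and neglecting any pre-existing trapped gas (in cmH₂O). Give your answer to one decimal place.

Flow: 58 L/min ÷ 60 = 0.9667 L/s.
Vt = flow × Ti = 0.9667 L/s × 0.44 s × 1000 mL/L = 425.35 mL.
R = (PIP − Pplat)/V̇ = (16.0 − 12.5) / 0.9667 = 3.5/0.9667 = 3.621 cmH2O·s/L.
C = Vt/(Pplat − PEEP) = 425.35 / (12.5 − 5) = 425.35/7.5 = 56.713 mL/cmH2O.
τ = R × C = 3.621 × 0.05671 L/cmH2O = 0.2053 s.
Fraction remaining = e^(−Te/τ) = e^(−0.26/0.2053) = 0.2818; trapped volume = 425.35 × 0.2818 = 119.86 mL.
Additional alveolar pressure from trapping ≈ V_trapped / C = 119.86 / 56.713 = 2.113 cmH2O.

2.1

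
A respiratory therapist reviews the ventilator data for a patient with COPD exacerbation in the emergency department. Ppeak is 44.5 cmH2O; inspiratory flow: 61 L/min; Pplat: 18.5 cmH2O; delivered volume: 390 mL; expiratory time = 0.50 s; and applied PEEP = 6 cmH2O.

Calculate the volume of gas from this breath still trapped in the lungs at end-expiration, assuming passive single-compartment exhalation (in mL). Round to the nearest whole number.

Flow: 61 L/min ÷ 60 = 1.0167 L/s.
R = (PIP − Pplat)/V̇ = (44.5 − 18.5) / 1.0167 = 26.0/1.0167 = 25.573 cmH2O·s/L.
C = Vt/(Pplat − PEEP) = 390.0 / (18.5 − 6) = 390.0/12.5 = 31.2 mL/cmH2O.
τ = R × C = 25.573 × 0.0312 L/cmH2O = 0.7979 s.
Fraction remaining = e^(−Te/τ) = e^(−0.50/0.7979) = 0.5344.
Trapped volume = 390.0 × 0.5344 = 208.42 mL.

208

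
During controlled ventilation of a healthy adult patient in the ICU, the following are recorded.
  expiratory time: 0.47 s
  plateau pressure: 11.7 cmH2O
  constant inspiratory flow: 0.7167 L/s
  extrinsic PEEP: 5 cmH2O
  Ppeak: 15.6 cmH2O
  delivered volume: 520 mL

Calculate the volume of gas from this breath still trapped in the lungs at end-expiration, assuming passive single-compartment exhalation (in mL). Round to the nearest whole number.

R = (PIP − Pplat)/V̇ = (15.6 − 11.7) / 0.7167 = 3.9/0.7167 = 5.442 cmH2O·s/L.
C = Vt/(Pplat − PEEP) = 520.0 / (11.7 − 5) = 520.0/6.7 = 77.612 mL/cmH2O.
τ = R × C = 5.442 × 0.07761 L/cmH2O = 0.4224 s.
Fraction remaining = e^(−Te/τ) = e^(−0.47/0.4224) = 0.3287.
Trapped volume = 520.0 × 0.3287 = 170.92 mL.

171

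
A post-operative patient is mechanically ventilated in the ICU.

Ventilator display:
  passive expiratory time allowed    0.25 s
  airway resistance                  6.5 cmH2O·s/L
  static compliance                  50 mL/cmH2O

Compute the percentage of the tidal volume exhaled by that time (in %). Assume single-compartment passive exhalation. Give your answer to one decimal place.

53.7

τ = R × C = 6.5 × 50 mL/cmH2O = 6.5 × 0.050 L/cmH2O = 0.325 s.
Passive exhalation: V(t)/V₀ = e^(−t/τ) = e^(−0.25/0.325) = 0.4634.
Fraction exhaled = 1 − 0.4634 = 0.5366 → 53.66%.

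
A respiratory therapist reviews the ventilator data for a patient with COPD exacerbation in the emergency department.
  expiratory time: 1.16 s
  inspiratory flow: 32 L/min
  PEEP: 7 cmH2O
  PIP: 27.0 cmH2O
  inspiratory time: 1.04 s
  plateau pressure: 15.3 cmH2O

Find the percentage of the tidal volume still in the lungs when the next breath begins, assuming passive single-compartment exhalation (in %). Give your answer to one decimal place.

Flow: 32 L/min ÷ 60 = 0.5333 L/s.
Vt = flow × Ti = 0.5333 L/s × 1.04 s × 1000 mL/L = 554.63 mL.
R = (PIP − Pplat)/V̇ = (27.0 − 15.3) / 0.5333 = 11.7/0.5333 = 21.939 cmH2O·s/L.
C = Vt/(Pplat − PEEP) = 554.63 / (15.3 − 7) = 554.63/8.3 = 66.823 mL/cmH2O.
τ = R × C = 21.939 × 0.06682 L/cmH2O = 1.466 s.
Fraction remaining at end-expiration = e^(−Te/τ) = e^(−1.16/1.466) = 0.4533 → 45.33%.

45.3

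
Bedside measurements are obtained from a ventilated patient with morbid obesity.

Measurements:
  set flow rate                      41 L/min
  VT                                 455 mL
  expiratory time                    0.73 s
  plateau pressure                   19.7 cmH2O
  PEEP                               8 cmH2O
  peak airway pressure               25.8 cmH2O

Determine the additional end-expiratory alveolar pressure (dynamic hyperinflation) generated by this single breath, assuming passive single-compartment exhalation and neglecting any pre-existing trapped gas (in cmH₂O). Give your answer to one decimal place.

Flow: 41 L/min ÷ 60 = 0.6833 L/s.
R = (PIP − Pplat)/V̇ = (25.8 − 19.7) / 0.6833 = 6.1/0.6833 = 8.927 cmH2O·s/L.
C = Vt/(Pplat − PEEP) = 455.0 / (19.7 − 8) = 455.0/11.7 = 38.889 mL/cmH2O.
τ = R × C = 8.927 × 0.03889 L/cmH2O = 0.3472 s.
Fraction remaining = e^(−Te/τ) = e^(−0.73/0.3472) = 0.1221; trapped volume = 455.0 × 0.1221 = 55.556 mL.
Additional alveolar pressure from trapping ≈ V_trapped / C = 55.556 / 38.889 = 1.429 cmH2O.

1.4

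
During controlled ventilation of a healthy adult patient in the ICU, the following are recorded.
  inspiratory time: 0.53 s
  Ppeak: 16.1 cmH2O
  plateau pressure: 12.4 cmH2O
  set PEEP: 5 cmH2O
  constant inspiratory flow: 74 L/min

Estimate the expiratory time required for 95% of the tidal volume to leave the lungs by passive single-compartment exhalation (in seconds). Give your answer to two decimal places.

0.79

Flow: 74 L/min ÷ 60 = 1.2333 L/s.
Vt = flow × Ti = 1.2333 L/s × 0.53 s × 1000 mL/L = 653.65 mL.
R = (PIP − Pplat)/V̇ = (16.1 − 12.4) / 1.2333 = 3.7/1.2333 = 3.0 cmH2O·s/L.
C = Vt/(Pplat − PEEP) = 653.65 / (12.4 − 5) = 653.65/7.4 = 88.331 mL/cmH2O.
τ = R × C = 3.0 × 0.08833 L/cmH2O = 0.265 s.
t = −τ·ln(1 − 0.95) = −0.265·ln(0.05) = 0.7939 s.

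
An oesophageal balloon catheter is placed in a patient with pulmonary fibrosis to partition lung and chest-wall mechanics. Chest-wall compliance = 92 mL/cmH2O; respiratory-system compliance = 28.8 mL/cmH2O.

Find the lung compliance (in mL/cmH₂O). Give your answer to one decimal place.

41.9

1/CL = 1/Crs − 1/Ccw.
1/CL = 1/28.8 − 1/92 = 0.02385.
CL = 41.929 mL/cmH2O.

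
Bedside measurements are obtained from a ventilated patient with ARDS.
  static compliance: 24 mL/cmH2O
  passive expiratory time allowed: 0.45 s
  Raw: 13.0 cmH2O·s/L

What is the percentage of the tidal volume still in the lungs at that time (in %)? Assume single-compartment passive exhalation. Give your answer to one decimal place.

τ = R × C = 13.0 × 24 mL/cmH2O = 13.0 × 0.024 L/cmH2O = 0.312 s.
Passive exhalation: V(t)/V₀ = e^(−t/τ) = e^(−0.45/0.312) = 0.2364.
Fraction remaining = 0.2364 → 23.64%.

23.6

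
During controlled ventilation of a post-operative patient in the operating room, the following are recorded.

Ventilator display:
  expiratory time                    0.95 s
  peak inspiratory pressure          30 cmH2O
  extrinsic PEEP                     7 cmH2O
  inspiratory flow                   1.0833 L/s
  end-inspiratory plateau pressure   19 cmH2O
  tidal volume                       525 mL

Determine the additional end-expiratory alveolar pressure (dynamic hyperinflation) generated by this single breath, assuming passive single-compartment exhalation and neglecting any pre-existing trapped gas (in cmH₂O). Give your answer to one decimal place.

1.4

R = (PIP − Pplat)/V̇ = (30 − 19) / 1.0833 = 11.0/1.0833 = 10.154 cmH2O·s/L.
C = Vt/(Pplat − PEEP) = 525.0 / (19 − 7) = 525.0/12.0 = 43.75 mL/cmH2O.
τ = R × C = 10.154 × 0.04375 L/cmH2O = 0.4442 s.
Fraction remaining = e^(−Te/τ) = e^(−0.95/0.4442) = 0.1178; trapped volume = 525.0 × 0.1178 = 61.845 mL.
Additional alveolar pressure from trapping ≈ V_trapped / C = 61.845 / 43.75 = 1.414 cmH2O.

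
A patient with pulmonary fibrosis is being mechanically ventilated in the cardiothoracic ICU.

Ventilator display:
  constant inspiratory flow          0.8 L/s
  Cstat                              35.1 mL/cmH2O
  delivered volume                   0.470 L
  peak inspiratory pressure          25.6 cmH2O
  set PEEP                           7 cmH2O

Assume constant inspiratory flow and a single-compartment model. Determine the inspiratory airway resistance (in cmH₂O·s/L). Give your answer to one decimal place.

Equation of motion (constant flow): PIP = Vt/C + R·V̇ + PEEP.
R·V̇ = PIP − Vt/C − PEEP = 25.6 − 470/35.1 − 7 = 25.6 − 13.39 − 7 = 5.21 cmH2O.
R = 5.21 / 0.8 = 6.513 cmH2O·s/L.

6.5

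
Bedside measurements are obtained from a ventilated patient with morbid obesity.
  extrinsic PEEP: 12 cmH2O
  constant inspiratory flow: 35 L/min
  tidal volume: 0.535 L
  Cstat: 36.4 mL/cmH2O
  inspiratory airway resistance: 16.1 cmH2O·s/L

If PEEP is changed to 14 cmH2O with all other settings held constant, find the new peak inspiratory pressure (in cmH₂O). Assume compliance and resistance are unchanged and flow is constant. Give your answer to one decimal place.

Flow: 35 L/min ÷ 60 = 0.5833 L/s.
PIP = Vt/C + R·V̇ + PEEP (constant-flow equation of motion).
Only the baseline term changes: ΔPIP = ΔPEEP = 14 − 12 = 2.0 cmH2O.
Original PIP = 535/36.4 + 16.1×0.5833 + 12 = 36.089 cmH2O; new PIP = 36.089 + (2.0) = 38.089 cmH2O.

38.1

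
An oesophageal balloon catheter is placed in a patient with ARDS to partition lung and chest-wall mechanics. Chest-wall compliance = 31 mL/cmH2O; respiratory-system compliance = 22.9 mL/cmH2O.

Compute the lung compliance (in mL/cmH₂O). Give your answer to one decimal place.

1/CL = 1/Crs − 1/Ccw.
1/CL = 1/22.9 − 1/31 = 0.01141.
CL = 87.642 mL/cmH2O.

87.6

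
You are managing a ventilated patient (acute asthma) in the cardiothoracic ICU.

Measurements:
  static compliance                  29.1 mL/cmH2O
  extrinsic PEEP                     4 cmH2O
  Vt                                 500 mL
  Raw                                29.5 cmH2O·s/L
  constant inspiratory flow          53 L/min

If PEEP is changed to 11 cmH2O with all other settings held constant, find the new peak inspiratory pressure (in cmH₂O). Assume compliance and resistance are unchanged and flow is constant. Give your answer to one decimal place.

Flow: 53 L/min ÷ 60 = 0.8833 L/s.
PIP = Vt/C + R·V̇ + PEEP (constant-flow equation of motion).
Only the baseline term changes: ΔPIP = ΔPEEP = 11 − 4 = 7.0 cmH2O.
Original PIP = 500/29.1 + 29.5×0.8833 + 4 = 47.239 cmH2O; new PIP = 47.239 + (7.0) = 54.239 cmH2O.

54.2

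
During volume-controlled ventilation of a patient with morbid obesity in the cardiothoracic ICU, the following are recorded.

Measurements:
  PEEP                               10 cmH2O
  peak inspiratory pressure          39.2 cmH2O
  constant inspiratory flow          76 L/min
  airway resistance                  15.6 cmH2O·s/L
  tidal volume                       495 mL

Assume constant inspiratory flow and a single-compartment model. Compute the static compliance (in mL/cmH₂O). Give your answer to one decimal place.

Flow: 76 L/min ÷ 60 = 1.2667 L/s.
Equation of motion (constant flow): PIP = Vt/C + R·V̇ + PEEP.
Vt/C = PIP − R·V̇ − PEEP = 39.2 − 15.6×1.2667 − 10 = 39.2 − 19.761 − 10 = 9.439 cmH2O.
C = Vt / 9.439 = 495 / 9.439 = 52.442 mL/cmH2O.

52.4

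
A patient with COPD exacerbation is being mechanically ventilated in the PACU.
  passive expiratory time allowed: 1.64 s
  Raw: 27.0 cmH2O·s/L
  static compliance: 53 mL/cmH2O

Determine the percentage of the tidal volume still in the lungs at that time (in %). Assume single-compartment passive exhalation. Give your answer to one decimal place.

τ = R × C = 27.0 × 53 mL/cmH2O = 27.0 × 0.053 L/cmH2O = 1.431 s.
Passive exhalation: V(t)/V₀ = e^(−t/τ) = e^(−1.64/1.431) = 0.3179.
Fraction remaining = 0.3179 → 31.79%.

31.8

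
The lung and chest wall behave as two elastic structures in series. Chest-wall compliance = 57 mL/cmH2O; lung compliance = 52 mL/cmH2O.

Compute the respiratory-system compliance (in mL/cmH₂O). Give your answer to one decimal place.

Lung and chest wall are elastances in series: 1/Crs = 1/CL + 1/Ccw.
1/Crs = 1/52 + 1/57 = 0.03677.
Crs = 27.196 mL/cmH2O.

27.2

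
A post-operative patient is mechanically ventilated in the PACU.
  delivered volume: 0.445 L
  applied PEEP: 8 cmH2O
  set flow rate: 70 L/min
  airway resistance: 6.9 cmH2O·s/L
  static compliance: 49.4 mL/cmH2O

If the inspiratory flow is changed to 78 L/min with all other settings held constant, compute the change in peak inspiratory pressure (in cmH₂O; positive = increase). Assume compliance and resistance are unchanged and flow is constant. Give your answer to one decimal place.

Flow: 70 L/min ÷ 60 = 1.1667 L/s.
New flow: 78 L/min ÷ 60 = 1.3 L/s.
PIP = Vt/C + R·V̇ + PEEP (constant-flow equation of motion).
Only the resistive term changes: ΔPIP = R × ΔV̇ = 6.9 × (1.3 − 1.1667) = 6.9 × 0.1333 = 0.9198 cmH2O.

0.9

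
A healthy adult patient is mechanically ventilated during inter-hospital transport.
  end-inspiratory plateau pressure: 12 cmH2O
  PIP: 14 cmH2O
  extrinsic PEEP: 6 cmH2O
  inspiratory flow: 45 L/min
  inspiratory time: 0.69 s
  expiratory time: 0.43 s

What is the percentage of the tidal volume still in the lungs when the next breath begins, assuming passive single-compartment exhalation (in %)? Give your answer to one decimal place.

Flow: 45 L/min ÷ 60 = 0.75 L/s.
Vt = flow × Ti = 0.75 L/s × 0.69 s × 1000 mL/L = 517.5 mL.
R = (PIP − Pplat)/V̇ = (14 − 12) / 0.75 = 2.0/0.75 = 2.667 cmH2O·s/L.
C = Vt/(Pplat − PEEP) = 517.5 / (12 − 6) = 517.5/6.0 = 86.25 mL/cmH2O.
τ = R × C = 2.667 × 0.08625 L/cmH2O = 0.23 s.
Fraction remaining at end-expiration = e^(−Te/τ) = e^(−0.43/0.23) = 0.1542 → 15.42%.

15.4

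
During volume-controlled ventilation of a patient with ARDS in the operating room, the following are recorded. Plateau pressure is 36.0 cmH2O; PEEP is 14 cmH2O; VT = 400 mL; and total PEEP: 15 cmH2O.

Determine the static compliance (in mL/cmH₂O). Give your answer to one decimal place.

19.0

End-expiratory occlusion gives total PEEP = 15 cmH2O (intrinsic PEEP = 15 − 14 = 1). Use total PEEP for the elastic gradient.
Cstat = Vt / (Pplat − PEEPtotal) = 400 / (36.0 − 15) = 400 / 21.0 = 19.048 mL/cmH2O.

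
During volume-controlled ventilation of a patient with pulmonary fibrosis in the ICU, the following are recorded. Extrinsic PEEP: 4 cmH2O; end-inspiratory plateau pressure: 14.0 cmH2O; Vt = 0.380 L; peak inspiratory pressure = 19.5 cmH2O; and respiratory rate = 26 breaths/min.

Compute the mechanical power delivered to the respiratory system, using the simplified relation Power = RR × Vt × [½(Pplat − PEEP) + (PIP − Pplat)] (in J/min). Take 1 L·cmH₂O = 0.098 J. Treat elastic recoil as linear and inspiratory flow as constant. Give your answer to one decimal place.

10.2

Per-breath work = Vt × [½(Pplat−PEEP) + (PIP−Pplat)] = 0.380 × [0.5×10.0 + 5.5] = 0.380 × 10.5 = 3.99 L·cmH2O.
Power = 26 × 3.99 = 103.74 L·cmH2O/min.
× 0.098 J/(L·cmH2O) → 10.167 J/min.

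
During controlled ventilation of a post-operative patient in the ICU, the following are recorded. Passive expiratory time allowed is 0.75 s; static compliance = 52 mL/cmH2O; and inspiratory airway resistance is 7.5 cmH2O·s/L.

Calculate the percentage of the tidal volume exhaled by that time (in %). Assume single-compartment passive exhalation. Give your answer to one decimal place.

τ = R × C = 7.5 × 52 mL/cmH2O = 7.5 × 0.052 L/cmH2O = 0.39 s.
Passive exhalation: V(t)/V₀ = e^(−t/τ) = e^(−0.75/0.39) = 0.1462.
Fraction exhaled = 1 − 0.1462 = 0.8538 → 85.38%.

85.4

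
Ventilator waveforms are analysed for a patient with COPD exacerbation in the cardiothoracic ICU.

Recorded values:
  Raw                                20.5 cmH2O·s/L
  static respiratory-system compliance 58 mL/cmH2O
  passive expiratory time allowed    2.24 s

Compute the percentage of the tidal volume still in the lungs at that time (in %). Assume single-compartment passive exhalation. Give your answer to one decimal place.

τ = R × C = 20.5 × 58 mL/cmH2O = 20.5 × 0.058 L/cmH2O = 1.189 s.
Passive exhalation: V(t)/V₀ = e^(−t/τ) = e^(−2.24/1.189) = 0.152.
Fraction remaining = 0.152 → 15.2%.

15.2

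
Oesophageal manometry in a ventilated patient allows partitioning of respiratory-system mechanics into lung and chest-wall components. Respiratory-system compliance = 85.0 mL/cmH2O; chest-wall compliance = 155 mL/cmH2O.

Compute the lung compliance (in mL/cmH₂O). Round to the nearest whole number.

1/CL = 1/Crs − 1/Ccw.
1/CL = 1/85.0 − 1/155 = 0.005313.
CL = 188.22 mL/cmH2O.

188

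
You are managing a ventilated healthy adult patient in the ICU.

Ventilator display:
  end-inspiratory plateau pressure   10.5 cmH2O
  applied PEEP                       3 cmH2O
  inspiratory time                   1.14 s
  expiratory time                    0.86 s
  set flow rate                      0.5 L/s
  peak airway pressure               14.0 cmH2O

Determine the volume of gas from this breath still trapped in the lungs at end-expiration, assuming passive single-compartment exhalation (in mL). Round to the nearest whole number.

Vt = flow × Ti = 0.5 L/s × 1.14 s × 1000 mL/L = 570.0 mL.
R = (PIP − Pplat)/V̇ = (14.0 − 10.5) / 0.5 = 3.5/0.5 = 7.0 cmH2O·s/L.
C = Vt/(Pplat − PEEP) = 570.0 / (10.5 − 3) = 570.0/7.5 = 76.0 mL/cmH2O.
τ = R × C = 7.0 × 0.076 L/cmH2O = 0.532 s.
Fraction remaining = e^(−Te/τ) = e^(−0.86/0.532) = 0.1986.
Trapped volume = 570.0 × 0.1986 = 113.2 mL.

113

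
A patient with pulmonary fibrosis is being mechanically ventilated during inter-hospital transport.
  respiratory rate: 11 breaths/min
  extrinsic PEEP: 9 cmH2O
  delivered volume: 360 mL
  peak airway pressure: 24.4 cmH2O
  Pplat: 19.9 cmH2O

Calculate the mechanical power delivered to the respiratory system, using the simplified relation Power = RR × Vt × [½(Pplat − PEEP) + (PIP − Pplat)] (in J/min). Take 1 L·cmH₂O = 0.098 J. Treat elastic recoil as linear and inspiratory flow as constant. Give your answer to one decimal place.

3.9

Per-breath work = Vt × [½(Pplat−PEEP) + (PIP−Pplat)] = 0.360 × [0.5×10.9 + 4.5] = 0.360 × 9.95 = 3.582 L·cmH2O.
Power = 11 × 3.582 = 39.402 L·cmH2O/min.
× 0.098 J/(L·cmH2O) → 3.861 J/min.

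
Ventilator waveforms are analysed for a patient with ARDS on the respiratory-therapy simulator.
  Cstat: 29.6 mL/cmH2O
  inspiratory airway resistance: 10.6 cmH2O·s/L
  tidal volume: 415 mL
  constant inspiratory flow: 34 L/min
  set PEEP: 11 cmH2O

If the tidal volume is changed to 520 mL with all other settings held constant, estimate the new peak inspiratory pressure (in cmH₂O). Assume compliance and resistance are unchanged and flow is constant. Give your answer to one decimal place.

34.6

Flow: 34 L/min ÷ 60 = 0.5667 L/s.
PIP = Vt/C + R·V̇ + PEEP (constant-flow equation of motion).
Only the elastic term changes: ΔPIP = ΔVt / C = (520 − 415) / 29.6 = 3.547 cmH2O.
Original PIP = 415/29.6 + 10.6×0.5667 + 11 = 31.027 cmH2O; new PIP = 31.027 + (3.547) = 34.574 cmH2O.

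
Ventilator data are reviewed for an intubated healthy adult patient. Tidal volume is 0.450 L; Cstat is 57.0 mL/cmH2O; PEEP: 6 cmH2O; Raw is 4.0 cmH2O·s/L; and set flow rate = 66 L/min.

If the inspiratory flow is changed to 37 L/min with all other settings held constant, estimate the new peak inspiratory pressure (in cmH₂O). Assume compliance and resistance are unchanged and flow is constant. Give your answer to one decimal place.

16.4

Flow: 66 L/min ÷ 60 = 1.1 L/s.
New flow: 37 L/min ÷ 60 = 0.6167 L/s.
PIP = Vt/C + R·V̇ + PEEP (constant-flow equation of motion).
Only the resistive term changes: ΔPIP = R × ΔV̇ = 4.0 × (0.6167 − 1.1) = 4.0 × -0.4833 = -1.933 cmH2O.
Original PIP = 450/57.0 + 4.0×1.1 + 6 = 18.295 cmH2O; new PIP = 18.295 + (-1.933) = 16.362 cmH2O.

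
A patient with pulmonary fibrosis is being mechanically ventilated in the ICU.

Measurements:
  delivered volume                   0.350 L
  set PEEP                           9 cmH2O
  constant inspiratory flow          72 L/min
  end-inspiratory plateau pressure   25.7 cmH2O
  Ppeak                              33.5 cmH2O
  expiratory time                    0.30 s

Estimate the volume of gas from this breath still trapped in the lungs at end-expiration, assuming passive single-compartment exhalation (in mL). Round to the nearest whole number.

39

Flow: 72 L/min ÷ 60 = 1.2 L/s.
R = (PIP − Pplat)/V̇ = (33.5 − 25.7) / 1.2 = 7.8/1.2 = 6.5 cmH2O·s/L.
C = Vt/(Pplat − PEEP) = 350.0 / (25.7 − 9) = 350.0/16.7 = 20.958 mL/cmH2O.
τ = R × C = 6.5 × 0.02096 L/cmH2O = 0.1362 s.
Fraction remaining = e^(−Te/τ) = e^(−0.30/0.1362) = 0.1105.
Trapped volume = 350.0 × 0.1105 = 38.675 mL.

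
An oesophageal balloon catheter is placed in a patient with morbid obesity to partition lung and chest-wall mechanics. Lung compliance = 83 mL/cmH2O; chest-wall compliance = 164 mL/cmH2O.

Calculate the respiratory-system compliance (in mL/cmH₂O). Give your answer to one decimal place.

55.1

Lung and chest wall are elastances in series: 1/Crs = 1/CL + 1/Ccw.
1/Crs = 1/83 + 1/164 = 0.01815.
Crs = 55.096 mL/cmH2O.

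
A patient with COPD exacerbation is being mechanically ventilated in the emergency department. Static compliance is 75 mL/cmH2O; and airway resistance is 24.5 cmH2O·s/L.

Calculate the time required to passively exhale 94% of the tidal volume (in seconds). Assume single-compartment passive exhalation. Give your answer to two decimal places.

τ = R × C = 24.5 × 75 mL/cmH2O = 24.5 × 0.075 L/cmH2O = 1.838 s.
Exhaled fraction f = 1 − e^(−t/τ) → t = −τ·ln(1 − f) = −1.838·ln(0.06) = 5.171 s.

5.17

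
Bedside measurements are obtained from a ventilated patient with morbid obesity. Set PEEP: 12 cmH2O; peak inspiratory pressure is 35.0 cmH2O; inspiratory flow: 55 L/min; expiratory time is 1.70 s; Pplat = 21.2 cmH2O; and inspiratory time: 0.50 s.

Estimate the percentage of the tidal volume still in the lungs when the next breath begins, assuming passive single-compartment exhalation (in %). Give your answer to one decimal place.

10.4

Flow: 55 L/min ÷ 60 = 0.9167 L/s.
Vt = flow × Ti = 0.9167 L/s × 0.50 s × 1000 mL/L = 458.35 mL.
R = (PIP − Pplat)/V̇ = (35.0 − 21.2) / 0.9167 = 13.8/0.9167 = 15.054 cmH2O·s/L.
C = Vt/(Pplat − PEEP) = 458.35 / (21.2 − 12) = 458.35/9.2 = 49.821 mL/cmH2O.
τ = R × C = 15.054 × 0.04982 L/cmH2O = 0.75 s.
Fraction remaining at end-expiration = e^(−Te/τ) = e^(−1.70/0.75) = 0.1037 → 10.37%.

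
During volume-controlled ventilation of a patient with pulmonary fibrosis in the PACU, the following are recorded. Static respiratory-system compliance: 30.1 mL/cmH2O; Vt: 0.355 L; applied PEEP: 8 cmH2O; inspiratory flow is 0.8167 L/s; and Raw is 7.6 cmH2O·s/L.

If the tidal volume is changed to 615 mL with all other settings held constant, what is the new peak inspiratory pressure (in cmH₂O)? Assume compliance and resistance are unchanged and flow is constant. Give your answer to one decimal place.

34.6

PIP = Vt/C + R·V̇ + PEEP (constant-flow equation of motion).
Only the elastic term changes: ΔPIP = ΔVt / C = (615 − 355) / 30.1 = 8.638 cmH2O.
Original PIP = 355/30.1 + 7.6×0.8167 + 8 = 26.001 cmH2O; new PIP = 26.001 + (8.638) = 34.639 cmH2O.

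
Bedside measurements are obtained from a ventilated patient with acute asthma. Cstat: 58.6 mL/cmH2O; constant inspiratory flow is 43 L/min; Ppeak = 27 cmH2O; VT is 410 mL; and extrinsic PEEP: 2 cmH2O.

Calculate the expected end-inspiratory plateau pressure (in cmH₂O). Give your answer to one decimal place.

9.0

Pplat = PEEP + Vt / Cstat = 2 + 410 / 58.6 = 2 + 6.997 = 8.997 cmH2O.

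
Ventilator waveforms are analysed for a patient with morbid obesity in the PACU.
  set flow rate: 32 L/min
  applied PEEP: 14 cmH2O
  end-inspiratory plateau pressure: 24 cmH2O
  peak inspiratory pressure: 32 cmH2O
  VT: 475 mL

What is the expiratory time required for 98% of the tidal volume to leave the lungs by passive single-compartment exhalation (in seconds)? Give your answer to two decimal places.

Flow: 32 L/min ÷ 60 = 0.5333 L/s.
R = (PIP − Pplat)/V̇ = (32 − 24) / 0.5333 = 8.0/0.5333 = 15.001 cmH2O·s/L.
C = Vt/(Pplat − PEEP) = 475.0 / (24 − 14) = 475.0/10.0 = 47.5 mL/cmH2O.
τ = R × C = 15.001 × 0.0475 L/cmH2O = 0.7125 s.
t = −τ·ln(1 − 0.98) = −0.7125·ln(0.02) = 2.787 s.

2.79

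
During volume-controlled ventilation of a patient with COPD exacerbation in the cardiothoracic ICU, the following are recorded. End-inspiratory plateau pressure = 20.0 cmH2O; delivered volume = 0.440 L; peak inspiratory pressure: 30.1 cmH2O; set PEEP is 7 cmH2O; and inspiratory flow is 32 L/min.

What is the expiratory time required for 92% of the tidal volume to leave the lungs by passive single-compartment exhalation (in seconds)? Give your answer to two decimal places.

1.62

Flow: 32 L/min ÷ 60 = 0.5333 L/s.
R = (PIP − Pplat)/V̇ = (30.1 − 20.0) / 0.5333 = 10.1/0.5333 = 18.939 cmH2O·s/L.
C = Vt/(Pplat − PEEP) = 440.0 / (20.0 − 7) = 440.0/13.0 = 33.846 mL/cmH2O.
τ = R × C = 18.939 × 0.03385 L/cmH2O = 0.6411 s.
t = −τ·ln(1 − 0.92) = −0.6411·ln(0.08) = 1.619 s.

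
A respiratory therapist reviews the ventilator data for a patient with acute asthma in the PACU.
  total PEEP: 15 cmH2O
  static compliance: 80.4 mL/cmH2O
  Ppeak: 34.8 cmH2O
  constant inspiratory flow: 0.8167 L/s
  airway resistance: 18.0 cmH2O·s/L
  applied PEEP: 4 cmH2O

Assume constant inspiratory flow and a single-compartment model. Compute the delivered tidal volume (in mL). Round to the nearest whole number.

410

Total PEEP = 15 cmH2O (set 4 + intrinsic 11); this is the baseline alveolar pressure.
Equation of motion (constant flow): PIP = Vt/C + R·V̇ + PEEP.
Vt/C = PIP − R·V̇ − PEEP = 34.8 − 14.701 − 15 = 5.099 cmH2O.
Vt = C × 5.099 = 80.4 × 5.099 = 409.96 mL.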